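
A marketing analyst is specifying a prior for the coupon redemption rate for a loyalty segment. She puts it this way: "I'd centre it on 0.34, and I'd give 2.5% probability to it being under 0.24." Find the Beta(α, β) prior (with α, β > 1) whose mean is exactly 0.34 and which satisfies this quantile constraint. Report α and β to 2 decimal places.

With mean 0.34 fixed, write α = 0.34s, β = 0.66s where s = α+β.
Need P(θ < 0.24) = 0.025 under Beta(0.34s, 0.66s). Normal approximation: (q−m)/√(m(1−m)/s) ≈ z_{0.025} = -1.96, so s ≈ 0.34·0.66·(-1.96)²/(0.24−0.34)² = 86.2.
At s = 86.2: P(θ<0.24) ≈ 0.020. Adjusting to match 0.025 gives s ≈ 78.38.
So α = 0.34·78.38 ≈ 26.65, β = 0.66·78.38 ≈ 51.73.

α ≈ 26.65, β ≈ 51.73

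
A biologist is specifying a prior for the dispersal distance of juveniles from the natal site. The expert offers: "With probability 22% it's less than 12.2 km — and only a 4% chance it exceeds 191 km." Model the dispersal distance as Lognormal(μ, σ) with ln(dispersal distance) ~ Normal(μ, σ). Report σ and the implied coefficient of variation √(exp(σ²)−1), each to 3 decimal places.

σ ≈ 1.090, CV ≈ 1.511

If T ~ Lognormal(μ,σ) then ln T ~ Normal(μ,σ), so the p-quantile of ln T is μ + z_p·σ.
ln(12.2) = 2.501 and ln(191) = 5.252; z_{0.22} = -0.7722, z_{0.96} = 1.751.
σ = (5.252 − 2.501)/(1.751 − (-0.7722)) = 1.090.
μ = 2.501 − (-0.7722)·1.090 = 3.343.
CV = √(exp(σ²)−1) = √(exp(1.1889)−1) = 1.511.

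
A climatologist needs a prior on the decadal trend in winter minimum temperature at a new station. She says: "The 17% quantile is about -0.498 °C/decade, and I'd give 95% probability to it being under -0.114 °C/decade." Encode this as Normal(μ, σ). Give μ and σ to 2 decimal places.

μ = -0.36, σ = 0.15

The p-quantile of Normal(μ,σ) is μ + z_p·σ, with z_{0.17} = -0.9542 and z_{0.95} = 1.645.
Eliminate σ: μ = (z₂·x₁ − z₁·x₂)/(z₂ − z₁) = (1.645·-0.498 − (-0.9542)·-0.114)/2.599 = -0.36.
Then σ = (x₂ − x₁)/(z₂ − z₁) = (-0.114 − -0.498)/2.599 = 0.15.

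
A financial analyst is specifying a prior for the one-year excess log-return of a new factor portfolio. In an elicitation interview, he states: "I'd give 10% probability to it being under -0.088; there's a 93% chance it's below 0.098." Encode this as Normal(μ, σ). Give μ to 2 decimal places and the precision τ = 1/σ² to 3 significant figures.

The p-quantile of Normal(μ,σ) is μ + z_p·σ, with z_{0.1} = -1.282 and z_{0.93} = 1.476.
Eliminate σ: μ = (z₂·x₁ − z₁·x₂)/(z₂ − z₁) = (1.476·-0.088 − (-1.282)·0.098)/2.757 = -0.00.
Then σ = (x₂ − x₁)/(z₂ − z₁) = (0.098 − -0.088)/2.757 = 0.07.
Precision τ = 1/σ² = 1/0.06746² = 220.

μ = -0.00, τ = 220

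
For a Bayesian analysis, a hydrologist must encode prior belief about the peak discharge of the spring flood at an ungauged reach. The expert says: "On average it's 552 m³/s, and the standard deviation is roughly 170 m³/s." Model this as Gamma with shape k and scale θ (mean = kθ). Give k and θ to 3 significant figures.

k ≈ 10.5, θ ≈ 52.4

For Gamma(k, scale θ): mean = kθ, variance = kθ², so CV = 1/√k.
CV = SD/mean = 170/552 = 0.308, hence k = 1/CV² = 10.5.
Then θ = mean/k = 552/10.5 = 52.4.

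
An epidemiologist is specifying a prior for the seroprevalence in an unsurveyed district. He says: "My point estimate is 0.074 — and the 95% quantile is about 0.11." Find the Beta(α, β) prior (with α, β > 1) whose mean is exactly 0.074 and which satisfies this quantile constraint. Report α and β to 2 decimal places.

α ≈ 12.28, β ≈ 153.70

With mean 0.074 fixed, write α = 0.074s, β = 0.926s where s = α+β.
Need P(θ < 0.11) = 0.95 under Beta(0.074s, 0.926s). Normal approximation: (q−m)/√(m(1−m)/s) ≈ z_{0.95} = 1.64, so s ≈ 0.074·0.926·(1.64)²/(0.11−0.074)² = 143.1.
At s = 143.1: P(θ<0.11) ≈ 0.938. Adjusting to match 0.95 gives s ≈ 165.98.
So α = 0.074·165.98 ≈ 12.28, β = 0.926·165.98 ≈ 153.70.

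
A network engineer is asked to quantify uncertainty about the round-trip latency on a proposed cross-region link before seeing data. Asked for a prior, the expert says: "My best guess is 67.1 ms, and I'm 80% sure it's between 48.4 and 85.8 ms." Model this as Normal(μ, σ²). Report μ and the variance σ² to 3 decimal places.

A symmetric 80% interval runs μ ± z·σ with z = 1.282.
Half-width = 18.7, so σ = 18.7/1.282 = 14.5917 and σ² = 212.917.
μ is the stated best guess, 67.100.

μ = 67.100, σ² = 212.917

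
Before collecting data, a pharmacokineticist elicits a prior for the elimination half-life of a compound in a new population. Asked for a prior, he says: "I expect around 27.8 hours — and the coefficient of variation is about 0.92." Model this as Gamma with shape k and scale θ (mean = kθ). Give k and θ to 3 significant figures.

k ≈ 1.18, θ ≈ 23.5

For Gamma(k, scale θ): mean = kθ, variance = kθ², so CV = 1/√k.
CV = 0.92, hence k = 1/CV² = 1.18.
Then θ = mean/k = 27.8/1.18 = 23.5.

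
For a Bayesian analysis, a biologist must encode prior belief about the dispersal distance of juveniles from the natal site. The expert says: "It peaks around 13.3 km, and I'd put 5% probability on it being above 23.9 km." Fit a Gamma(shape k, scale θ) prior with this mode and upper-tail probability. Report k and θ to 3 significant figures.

k ≈ 9.11, θ ≈ 1.64

Gamma(k,θ) with k>1 has mode (k−1)θ, so θ = 13.3/(k−1).
Need P(X < 23.9) = 0.95 with θ tied to k this way. Start at k = 2, θ = 13.3: P(X<23.9) ≈ 0.536.
Too low — raise k to concentrate. Iterating converges to k ≈ 9.11.
Then θ = 13.3/(9.11−1) ≈ 1.64.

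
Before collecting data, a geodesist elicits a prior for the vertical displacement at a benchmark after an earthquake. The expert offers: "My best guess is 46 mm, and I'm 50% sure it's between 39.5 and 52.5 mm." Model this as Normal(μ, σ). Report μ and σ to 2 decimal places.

μ = 46.00, σ = 9.64

A symmetric 50% interval runs μ ± z·σ with z = 0.6745.
Half-width = 6.5, so σ = 6.5/0.6745 = 9.64.
μ is the stated best guess, 46.00.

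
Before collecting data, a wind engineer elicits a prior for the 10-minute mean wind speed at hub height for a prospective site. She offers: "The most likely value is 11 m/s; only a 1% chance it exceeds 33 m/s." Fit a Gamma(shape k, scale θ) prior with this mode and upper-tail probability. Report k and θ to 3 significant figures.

k ≈ 4.73, θ ≈ 2.95

Gamma(k,θ) with k>1 has mode (k−1)θ, so θ = 11/(k−1).
Need P(X < 33) = 0.99 with θ tied to k this way. Start at k = 2, θ = 11: P(X<33) ≈ 0.801.
Too low — raise k to concentrate. Iterating converges to k ≈ 4.73.
Then θ = 11/(4.73−1) ≈ 2.95.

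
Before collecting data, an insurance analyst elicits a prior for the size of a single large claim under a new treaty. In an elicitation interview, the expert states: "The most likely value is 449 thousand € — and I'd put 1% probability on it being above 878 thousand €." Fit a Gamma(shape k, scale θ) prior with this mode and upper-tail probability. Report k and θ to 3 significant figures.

k ≈ 12, θ ≈ 40.9

Gamma(k,θ) with k>1 has mode (k−1)θ, so θ = 449/(k−1).
Need P(X < 878) = 0.99 with θ tied to k this way. Start at k = 2, θ = 449: P(X<878) ≈ 0.582.
Too low — raise k to concentrate. Iterating converges to k ≈ 12.
Then θ = 449/(12−1) ≈ 40.9.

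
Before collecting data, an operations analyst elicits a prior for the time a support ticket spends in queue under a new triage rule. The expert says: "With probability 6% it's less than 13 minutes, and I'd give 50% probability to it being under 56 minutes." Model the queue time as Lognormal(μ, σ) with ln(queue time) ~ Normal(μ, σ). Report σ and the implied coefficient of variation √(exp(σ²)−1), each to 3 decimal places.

σ ≈ 0.939, CV ≈ 1.190

If T ~ Lognormal(μ,σ) then ln T ~ Normal(μ,σ), so the p-quantile of ln T is μ + z_p·σ.
ln(13) = 2.565 and ln(56) = 4.025; z_{0.06} = -1.555, z_{0.5} = 0.
σ = (4.025 − 2.565)/(0 − (-1.555)) = 0.939.
μ = 2.565 − (-1.555)·0.939 = 4.025.
CV = √(exp(σ²)−1) = √(exp(0.8823)−1) = 1.190.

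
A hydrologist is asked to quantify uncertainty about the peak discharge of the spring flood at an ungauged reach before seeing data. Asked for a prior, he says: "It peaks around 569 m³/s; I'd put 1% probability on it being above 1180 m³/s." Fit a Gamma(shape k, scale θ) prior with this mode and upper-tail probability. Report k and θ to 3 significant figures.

k ≈ 10.2, θ ≈ 62.1

Gamma(k,θ) with k>1 has mode (k−1)θ, so θ = 569/(k−1).
Need P(X < 1180) = 0.99 with θ tied to k this way. Start at k = 2, θ = 569: P(X<1180) ≈ 0.614.
Too low — raise k to concentrate. Iterating converges to k ≈ 10.2.
Then θ = 569/(10.2−1) ≈ 62.1.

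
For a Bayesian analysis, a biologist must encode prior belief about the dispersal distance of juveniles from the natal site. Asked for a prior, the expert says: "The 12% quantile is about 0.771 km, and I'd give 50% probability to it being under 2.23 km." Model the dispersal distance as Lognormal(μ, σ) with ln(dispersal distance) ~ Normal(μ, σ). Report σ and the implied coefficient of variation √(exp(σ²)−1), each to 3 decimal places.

If T ~ Lognormal(μ,σ) then ln T ~ Normal(μ,σ), so the p-quantile of ln T is μ + z_p·σ.
ln(0.771) = -0.2601 and ln(2.23) = 0.802; z_{0.12} = -1.175, z_{0.5} = 0.
σ = (0.802 − -0.2601)/(0 − (-1.175)) = 0.904.
μ = -0.2601 − (-1.175)·0.904 = 0.802.
CV = √(exp(σ²)−1) = √(exp(0.8170)−1) = 1.124.

σ ≈ 0.904, CV ≈ 1.124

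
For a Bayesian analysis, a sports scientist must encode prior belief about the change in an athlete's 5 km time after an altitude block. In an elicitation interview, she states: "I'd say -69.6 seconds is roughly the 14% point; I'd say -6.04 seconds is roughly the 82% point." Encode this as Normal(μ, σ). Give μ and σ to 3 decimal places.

For Normal(μ,σ), the p-quantile is μ + z_p·σ. Here z_{0.14} = -1.08, z_{0.82} = 0.9154.
So -69.6 = μ − 1.08σ and -6.04 = μ + 0.9154σ.
Subtracting: σ = (-6.04 − -69.6)/(0.9154 − (-1.08)) = 31.849.
Then μ = -69.6 − (-1.08)·31.849 = -35.193.

μ = -35.193, σ = 31.849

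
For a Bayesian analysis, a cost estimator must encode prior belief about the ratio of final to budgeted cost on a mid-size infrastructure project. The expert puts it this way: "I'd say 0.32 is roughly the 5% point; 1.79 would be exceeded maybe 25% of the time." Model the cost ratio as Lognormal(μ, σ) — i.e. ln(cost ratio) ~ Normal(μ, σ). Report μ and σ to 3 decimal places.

If T ~ Lognormal(μ,σ) then ln T ~ Normal(μ,σ), so the p-quantile of ln T is μ + z_p·σ.
ln(0.32) = -1.139 and ln(1.79) = 0.5822; z_{0.05} = -1.645, z_{0.75} = 0.6745.
σ = (0.5822 − -1.139)/(0.6745 − (-1.645)) = 0.742.
μ = -1.139 − (-1.645)·0.742 = 0.082.

μ ≈ 0.082, σ ≈ 0.742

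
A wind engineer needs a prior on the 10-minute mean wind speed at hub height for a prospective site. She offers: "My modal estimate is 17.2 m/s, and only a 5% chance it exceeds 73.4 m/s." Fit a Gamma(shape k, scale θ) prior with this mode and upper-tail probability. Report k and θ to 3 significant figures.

k ≈ 2.18, θ ≈ 14.6

Gamma(k,θ) with k>1 has mode (k−1)θ, so θ = 17.2/(k−1).
Need P(X < 73.4) = 0.95 with θ tied to k this way. Start at k = 2, θ = 17.2: P(X<73.4) ≈ 0.926.
Too low — raise k to concentrate. Iterating converges to k ≈ 2.18.
Then θ = 17.2/(2.18−1) ≈ 14.6.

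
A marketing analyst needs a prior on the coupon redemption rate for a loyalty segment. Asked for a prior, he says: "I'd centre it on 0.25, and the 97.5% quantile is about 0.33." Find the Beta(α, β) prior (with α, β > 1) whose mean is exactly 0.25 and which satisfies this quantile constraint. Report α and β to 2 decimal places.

With mean 0.25 fixed, write α = 0.25s, β = 0.75s where s = α+β.
Need P(θ < 0.33) = 0.975 under Beta(0.25s, 0.75s). Normal approximation: (q−m)/√(m(1−m)/s) ≈ z_{0.975} = 1.96, so s ≈ 0.25·0.75·(1.96)²/(0.33−0.25)² = 112.5.
At s = 112.5: P(θ<0.33) ≈ 0.970. Adjusting to match 0.975 gives s ≈ 122.58.
So α = 0.25·122.58 ≈ 30.65, β = 0.75·122.58 ≈ 91.94.

α ≈ 30.65, β ≈ 91.94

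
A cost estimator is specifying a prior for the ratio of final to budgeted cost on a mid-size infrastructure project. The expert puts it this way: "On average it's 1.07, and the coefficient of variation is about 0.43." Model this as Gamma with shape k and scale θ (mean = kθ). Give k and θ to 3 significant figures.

For Gamma(k, scale θ): mean = kθ, variance = kθ², so CV = 1/√k.
CV = 0.43, hence k = 1/CV² = 5.41.
Then θ = mean/k = 1.07/5.41 = 0.198.

k ≈ 5.41, θ ≈ 0.198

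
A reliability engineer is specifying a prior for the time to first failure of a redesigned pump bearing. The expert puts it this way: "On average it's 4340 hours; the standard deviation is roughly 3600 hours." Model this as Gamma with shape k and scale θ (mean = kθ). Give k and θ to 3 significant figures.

k ≈ 1.45, θ ≈ 2990

For Gamma(k, scale θ): mean = kθ, variance = kθ², so CV = 1/√k.
CV = SD/mean = 3600/4340 = 0.8295, hence k = 1/CV² = 1.45.
Then θ = mean/k = 4340/1.45 = 2990.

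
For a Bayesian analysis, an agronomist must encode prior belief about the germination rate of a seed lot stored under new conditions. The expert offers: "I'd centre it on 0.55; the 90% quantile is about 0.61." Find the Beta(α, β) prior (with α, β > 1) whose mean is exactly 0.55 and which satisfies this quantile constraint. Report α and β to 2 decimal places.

α ≈ 61.52, β ≈ 50.33

With mean 0.55 fixed, write α = 0.55s, β = 0.45s where s = α+β.
Need P(θ < 0.61) = 0.9 under Beta(0.55s, 0.45s). Normal approximation: (q−m)/√(m(1−m)/s) ≈ z_{0.9} = 1.28, so s ≈ 0.55·0.45·(1.28)²/(0.61−0.55)² = 112.9.
At s = 112.9: P(θ<0.61) ≈ 0.901. Adjusting to match 0.9 gives s ≈ 111.85.
So α = 0.55·111.85 ≈ 61.52, β = 0.45·111.85 ≈ 50.33.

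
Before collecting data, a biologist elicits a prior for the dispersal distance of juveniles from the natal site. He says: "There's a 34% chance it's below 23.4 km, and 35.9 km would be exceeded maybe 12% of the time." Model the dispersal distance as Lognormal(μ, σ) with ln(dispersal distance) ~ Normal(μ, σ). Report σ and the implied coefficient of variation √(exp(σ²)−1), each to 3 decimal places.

If T ~ Lognormal(μ,σ) then ln T ~ Normal(μ,σ), so the p-quantile of ln T is μ + z_p·σ.
ln(23.4) = 3.153 and ln(35.9) = 3.581; z_{0.34} = -0.4125, z_{0.88} = 1.175.
σ = (3.581 − 3.153)/(1.175 − (-0.4125)) = 0.270.
μ = 3.153 − (-0.4125)·0.270 = 3.264.
CV = √(exp(σ²)−1) = √(exp(0.0727)−1) = 0.275.

σ ≈ 0.270, CV ≈ 0.275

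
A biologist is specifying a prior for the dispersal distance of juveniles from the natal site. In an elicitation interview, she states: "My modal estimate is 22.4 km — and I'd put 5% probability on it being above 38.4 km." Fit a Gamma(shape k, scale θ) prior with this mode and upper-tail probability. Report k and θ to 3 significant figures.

k ≈ 10.6, θ ≈ 2.33

Gamma(k,θ) with k>1 has mode (k−1)θ, so θ = 22.4/(k−1).
Need P(X < 38.4) = 0.95 with θ tied to k this way. Start at k = 2, θ = 22.4: P(X<38.4) ≈ 0.511.
Too low — raise k to concentrate. Iterating converges to k ≈ 10.6.
Then θ = 22.4/(10.6−1) ≈ 2.33.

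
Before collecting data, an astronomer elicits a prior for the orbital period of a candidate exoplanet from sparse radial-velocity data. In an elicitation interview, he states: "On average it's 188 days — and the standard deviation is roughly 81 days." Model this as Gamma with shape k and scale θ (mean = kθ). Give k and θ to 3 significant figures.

k ≈ 5.39, θ ≈ 34.9

For Gamma(k, scale θ): mean = kθ, variance = kθ², so CV = 1/√k.
CV = SD/mean = 81/188 = 0.4309, hence k = 1/CV² = 5.39.
Then θ = mean/k = 188/5.39 = 34.9.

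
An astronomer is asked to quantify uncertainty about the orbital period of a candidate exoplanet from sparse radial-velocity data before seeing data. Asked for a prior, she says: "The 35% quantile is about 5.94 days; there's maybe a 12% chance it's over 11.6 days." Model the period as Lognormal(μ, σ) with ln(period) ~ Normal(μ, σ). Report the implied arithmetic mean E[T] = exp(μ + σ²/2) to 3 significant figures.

E[T] ≈ 7.68 days

If T ~ Lognormal(μ,σ) then ln T ~ Normal(μ,σ), so the p-quantile of ln T is μ + z_p·σ.
ln(5.94) = 1.782 and ln(11.6) = 2.451; z_{0.35} = -0.3853, z_{0.88} = 1.175.
σ = (2.451 − 1.782)/(1.175 − (-0.3853)) = 0.429.
μ = 1.782 − (-0.3853)·0.429 = 1.947.
E[T] = exp(μ + σ²/2) = exp(1.947 + 0.0920) = 7.68 days.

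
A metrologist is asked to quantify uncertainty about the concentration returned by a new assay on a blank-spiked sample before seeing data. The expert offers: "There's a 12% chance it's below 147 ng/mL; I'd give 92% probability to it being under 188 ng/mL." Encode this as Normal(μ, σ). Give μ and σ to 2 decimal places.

The p-quantile of Normal(μ,σ) is μ + z_p·σ, with z_{0.12} = -1.175 and z_{0.92} = 1.405.
Eliminate σ: μ = (z₂·x₁ − z₁·x₂)/(z₂ − z₁) = (1.405·147 − (-1.175)·188)/2.58 = 165.67.
Then σ = (x₂ − x₁)/(z₂ − z₁) = (188 − 147)/2.58 = 15.89.

μ = 165.67, σ = 15.89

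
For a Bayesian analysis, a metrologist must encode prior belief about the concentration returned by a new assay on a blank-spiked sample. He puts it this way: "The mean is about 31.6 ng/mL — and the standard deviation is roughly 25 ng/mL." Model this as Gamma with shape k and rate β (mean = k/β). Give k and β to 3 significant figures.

For Gamma(k, rate β): mean = k/β, variance = k/β², so CV = 1/√k.
CV = SD/mean = 25/31.6 = 0.7911, hence k = 1/CV² = 1.6.
Then β = k/mean = 1.6/31.6 = 0.0506.

k ≈ 1.6, β ≈ 0.0506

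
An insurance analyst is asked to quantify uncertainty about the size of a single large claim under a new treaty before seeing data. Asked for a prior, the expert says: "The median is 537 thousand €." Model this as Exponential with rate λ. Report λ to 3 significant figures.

λ ≈ 0.00129

Exponential median = ln 2 / λ, so λ = ln 2 / 537.0 = 0.00129.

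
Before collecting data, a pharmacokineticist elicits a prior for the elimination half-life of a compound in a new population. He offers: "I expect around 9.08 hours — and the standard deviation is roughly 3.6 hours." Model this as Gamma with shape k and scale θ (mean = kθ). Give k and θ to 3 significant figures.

For Gamma(k, scale θ): mean = kθ, variance = kθ², so CV = 1/√k.
CV = SD/mean = 3.6/9.08 = 0.3965, hence k = 1/CV² = 6.36.
Then θ = mean/k = 9.08/6.36 = 1.43.

k ≈ 6.36, θ ≈ 1.43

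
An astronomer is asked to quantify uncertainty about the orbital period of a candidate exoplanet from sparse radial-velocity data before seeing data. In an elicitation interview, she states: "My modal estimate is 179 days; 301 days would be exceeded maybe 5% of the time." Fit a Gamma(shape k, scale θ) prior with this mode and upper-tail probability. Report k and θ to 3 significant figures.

Gamma(k,θ) with k>1 has mode (k−1)θ, so θ = 179/(k−1).
Need P(X < 301) = 0.95 with θ tied to k this way. Start at k = 2, θ = 179: P(X<301) ≈ 0.501.
Too low — raise k to concentrate. Iterating converges to k ≈ 11.3.
Then θ = 179/(11.3−1) ≈ 17.3.

k ≈ 11.3, θ ≈ 17.3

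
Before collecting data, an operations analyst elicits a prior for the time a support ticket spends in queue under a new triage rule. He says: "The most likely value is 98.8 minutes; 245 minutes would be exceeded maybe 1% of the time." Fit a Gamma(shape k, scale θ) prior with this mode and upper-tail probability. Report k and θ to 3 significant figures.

Gamma(k,θ) with k>1 has mode (k−1)θ, so θ = 98.8/(k−1).
Need P(X < 245) = 0.99 with θ tied to k this way. Start at k = 2, θ = 98.8: P(X<245) ≈ 0.709.
Too low — raise k to concentrate. Iterating converges to k ≈ 6.7.
Then θ = 98.8/(6.7−1) ≈ 17.3.

k ≈ 6.7, θ ≈ 17.3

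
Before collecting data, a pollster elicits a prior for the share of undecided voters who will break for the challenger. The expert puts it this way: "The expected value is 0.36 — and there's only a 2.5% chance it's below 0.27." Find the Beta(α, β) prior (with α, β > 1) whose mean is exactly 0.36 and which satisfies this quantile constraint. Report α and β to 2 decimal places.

α ≈ 36.61, β ≈ 65.09

With mean 0.36 fixed, write α = 0.36s, β = 0.64s where s = α+β.
Need P(θ < 0.27) = 0.025 under Beta(0.36s, 0.64s). Normal approximation: (q−m)/√(m(1−m)/s) ≈ z_{0.025} = -1.96, so s ≈ 0.36·0.64·(-1.96)²/(0.27−0.36)² = 109.3.
At s = 109.3: P(θ<0.27) ≈ 0.021. Adjusting to match 0.025 gives s ≈ 101.70.
So α = 0.36·101.70 ≈ 36.61, β = 0.64·101.70 ≈ 65.09.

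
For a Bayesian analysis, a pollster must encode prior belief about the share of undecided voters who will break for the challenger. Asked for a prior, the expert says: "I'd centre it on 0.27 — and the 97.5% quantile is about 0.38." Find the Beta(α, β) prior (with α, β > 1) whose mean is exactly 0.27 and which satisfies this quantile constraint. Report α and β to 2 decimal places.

With mean 0.27 fixed, write α = 0.27s, β = 0.73s where s = α+β.
Need P(θ < 0.38) = 0.975 under Beta(0.27s, 0.73s). Normal approximation: (q−m)/√(m(1−m)/s) ≈ z_{0.975} = 1.96, so s ≈ 0.27·0.73·(1.96)²/(0.38−0.27)² = 62.6.
At s = 62.6: P(θ<0.38) ≈ 0.969. Adjusting to match 0.975 gives s ≈ 68.82.
So α = 0.27·68.82 ≈ 18.58, β = 0.73·68.82 ≈ 50.24.

α ≈ 18.58, β ≈ 50.24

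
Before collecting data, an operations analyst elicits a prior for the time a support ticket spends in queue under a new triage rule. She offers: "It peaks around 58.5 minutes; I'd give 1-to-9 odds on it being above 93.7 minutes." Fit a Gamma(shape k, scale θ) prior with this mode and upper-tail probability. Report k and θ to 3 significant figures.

k ≈ 9.47, θ ≈ 6.91

Gamma(k,θ) with k>1 has mode (k−1)θ, so θ = 58.5/(k−1).
Need P(X < 93.7) = 0.9 with θ tied to k this way. Start at k = 2, θ = 58.5: P(X<93.7) ≈ 0.476.
Too low — raise k to concentrate. Iterating converges to k ≈ 9.47.
Then θ = 58.5/(9.47−1) ≈ 6.91.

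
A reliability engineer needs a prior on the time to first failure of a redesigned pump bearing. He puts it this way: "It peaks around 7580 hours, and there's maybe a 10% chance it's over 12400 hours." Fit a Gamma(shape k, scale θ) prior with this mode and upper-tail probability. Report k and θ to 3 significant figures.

k ≈ 8.78, θ ≈ 974

Gamma(k,θ) with k>1 has mode (k−1)θ, so θ = 7580/(k−1).
Need P(X < 12400) = 0.9 with θ tied to k this way. Start at k = 2, θ = 7580: P(X<12400) ≈ 0.487.
Too low — raise k to concentrate. Iterating converges to k ≈ 8.78.
Then θ = 7580/(8.78−1) ≈ 974.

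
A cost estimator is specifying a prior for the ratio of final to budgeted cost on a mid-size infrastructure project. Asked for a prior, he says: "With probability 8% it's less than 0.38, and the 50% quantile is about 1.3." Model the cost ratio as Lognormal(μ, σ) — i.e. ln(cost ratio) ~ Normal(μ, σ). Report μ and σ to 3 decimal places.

If T ~ Lognormal(μ,σ) then ln T ~ Normal(μ,σ), so the p-quantile of ln T is μ + z_p·σ.
ln(0.38) = -0.9676 and ln(1.3) = 0.2624; z_{0.08} = -1.405, z_{0.5} = 0.
σ = (0.2624 − -0.9676)/(0 − (-1.405)) = 0.875.
μ = -0.9676 − (-1.405)·0.875 = 0.262.

μ ≈ 0.262, σ ≈ 0.875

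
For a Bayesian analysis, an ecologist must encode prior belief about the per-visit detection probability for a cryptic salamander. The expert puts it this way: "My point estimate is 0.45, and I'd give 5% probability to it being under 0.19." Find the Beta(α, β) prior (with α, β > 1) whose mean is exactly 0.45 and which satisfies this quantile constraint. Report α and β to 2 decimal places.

With mean 0.45 fixed, write α = 0.45s, β = 0.55s where s = α+β.
Need P(θ < 0.19) = 0.05 under Beta(0.45s, 0.55s). Normal approximation: (q−m)/√(m(1−m)/s) ≈ z_{0.05} = -1.64, so s ≈ 0.45·0.55·(-1.64)²/(0.19−0.45)² = 9.9.
At s = 9.9: P(θ<0.19) ≈ 0.036. Adjusting to match 0.05 gives s ≈ 8.41.
So α = 0.45·8.41 ≈ 3.79, β = 0.55·8.41 ≈ 4.63.

α ≈ 3.79, β ≈ 4.63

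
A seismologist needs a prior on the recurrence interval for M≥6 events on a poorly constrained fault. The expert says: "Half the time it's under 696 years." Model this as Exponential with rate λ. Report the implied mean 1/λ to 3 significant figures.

Exponential median = ln 2 / λ, so λ = ln 2 / 696.0 = 0.000996.
Mean = 1/λ = 1000 years.

mean ≈ 1000 years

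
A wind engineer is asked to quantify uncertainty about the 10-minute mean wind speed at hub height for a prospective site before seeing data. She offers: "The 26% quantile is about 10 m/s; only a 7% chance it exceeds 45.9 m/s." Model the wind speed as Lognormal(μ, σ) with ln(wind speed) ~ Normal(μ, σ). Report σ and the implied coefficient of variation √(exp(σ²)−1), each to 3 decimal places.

If T ~ Lognormal(μ,σ) then ln T ~ Normal(μ,σ), so the p-quantile of ln T is μ + z_p·σ.
ln(10) = 2.303 and ln(45.9) = 3.826; z_{0.26} = -0.6433, z_{0.93} = 1.476.
σ = (3.826 − 2.303)/(1.476 − (-0.6433)) = 0.719.
μ = 2.303 − (-0.6433)·0.719 = 2.765.
CV = √(exp(σ²)−1) = √(exp(0.5171)−1) = 0.823.

σ ≈ 0.719, CV ≈ 0.823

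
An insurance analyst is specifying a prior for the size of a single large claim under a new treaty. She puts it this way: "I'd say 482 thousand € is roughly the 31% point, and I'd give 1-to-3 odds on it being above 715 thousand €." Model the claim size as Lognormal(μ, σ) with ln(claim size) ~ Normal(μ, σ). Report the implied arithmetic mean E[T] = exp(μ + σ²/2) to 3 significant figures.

If T ~ Lognormal(μ,σ) then ln T ~ Normal(μ,σ), so the p-quantile of ln T is μ + z_p·σ.
ln(482) = 6.178 and ln(715) = 6.572; z_{0.31} = -0.4959, z_{0.75} = 0.6745.
σ = (6.572 − 6.178)/(0.6745 − (-0.4959)) = 0.337.
μ = 6.178 − (-0.4959)·0.337 = 6.345.
E[T] = exp(μ + σ²/2) = exp(6.345 + 0.0568) = 603 thousand €.

E[T] ≈ 603 thousand €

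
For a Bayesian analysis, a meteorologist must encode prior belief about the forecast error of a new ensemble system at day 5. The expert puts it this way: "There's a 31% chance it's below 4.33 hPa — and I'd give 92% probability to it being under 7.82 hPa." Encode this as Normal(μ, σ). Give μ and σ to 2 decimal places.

For Normal(μ,σ), the p-quantile is μ + z_p·σ. Here z_{0.31} = -0.4959, z_{0.92} = 1.405.
So 4.33 = μ − 0.4959σ and 7.82 = μ + 1.405σ.
Subtracting: σ = (7.82 − 4.33)/(1.405 − (-0.4959)) = 1.84.
Then μ = 4.33 − (-0.4959)·1.84 = 5.24.

μ = 5.24, σ = 1.84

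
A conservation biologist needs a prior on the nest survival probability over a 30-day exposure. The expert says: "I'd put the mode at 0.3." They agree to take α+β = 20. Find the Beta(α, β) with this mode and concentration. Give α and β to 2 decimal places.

For α,β > 1 the Beta mode is (α−1)/(α+β−2). With α+β = 20, the mode is (α−1)/18.
Set (α−1)/18 = 0.3 → α = 1 + 0.3·18 = 6.40.
β = 20 − α = 13.60.

α = 6.40, β = 13.60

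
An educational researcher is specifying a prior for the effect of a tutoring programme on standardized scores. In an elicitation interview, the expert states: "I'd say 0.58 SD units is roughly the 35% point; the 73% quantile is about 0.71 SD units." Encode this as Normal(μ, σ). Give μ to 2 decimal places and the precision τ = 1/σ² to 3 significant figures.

For Normal(μ,σ), the p-quantile is μ + z_p·σ. Here z_{0.35} = -0.3853, z_{0.73} = 0.6128.
So 0.58 = μ − 0.3853σ and 0.71 = μ + 0.6128σ.
Subtracting: σ = (0.71 − 0.58)/(0.6128 − (-0.3853)) = 0.13.
Then μ = 0.58 − (-0.3853)·0.13 = 0.63.
Precision τ = 1/σ² = 1/0.1302² = 59.

μ = 0.63, τ = 59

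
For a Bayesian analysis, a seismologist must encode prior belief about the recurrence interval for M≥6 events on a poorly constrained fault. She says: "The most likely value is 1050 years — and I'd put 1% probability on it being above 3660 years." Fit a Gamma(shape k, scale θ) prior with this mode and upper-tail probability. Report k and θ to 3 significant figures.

Gamma(k,θ) with k>1 has mode (k−1)θ, so θ = 1050/(k−1).
Need P(X < 3660) = 0.99 with θ tied to k this way. Start at k = 2, θ = 1050: P(X<3660) ≈ 0.863.
Too low — raise k to concentrate. Iterating converges to k ≈ 3.78.
Then θ = 1050/(3.78−1) ≈ 378.

k ≈ 3.78, θ ≈ 378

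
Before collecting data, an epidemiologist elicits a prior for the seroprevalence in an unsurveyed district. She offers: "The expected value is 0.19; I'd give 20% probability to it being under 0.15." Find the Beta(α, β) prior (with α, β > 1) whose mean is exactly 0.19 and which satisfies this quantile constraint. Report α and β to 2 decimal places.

With mean 0.19 fixed, write α = 0.19s, β = 0.81s where s = α+β.
Need P(θ < 0.15) = 0.2 under Beta(0.19s, 0.81s). Normal approximation: (q−m)/√(m(1−m)/s) ≈ z_{0.2} = -0.842, so s ≈ 0.19·0.81·(-0.842)²/(0.15−0.19)² = 68.1.
At s = 68.1: P(θ<0.15) ≈ 0.204. Adjusting to match 0.2 gives s ≈ 70.33.
So α = 0.19·70.33 ≈ 13.36, β = 0.81·70.33 ≈ 56.97.

α ≈ 13.36, β ≈ 56.97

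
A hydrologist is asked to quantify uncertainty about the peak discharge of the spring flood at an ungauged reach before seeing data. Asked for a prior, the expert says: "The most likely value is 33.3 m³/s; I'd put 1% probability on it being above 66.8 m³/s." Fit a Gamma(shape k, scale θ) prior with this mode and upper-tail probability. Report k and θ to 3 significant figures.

k ≈ 11.1, θ ≈ 3.29

Gamma(k,θ) with k>1 has mode (k−1)θ, so θ = 33.3/(k−1).
Need P(X < 66.8) = 0.99 with θ tied to k this way. Start at k = 2, θ = 33.3: P(X<66.8) ≈ 0.596.
Too low — raise k to concentrate. Iterating converges to k ≈ 11.1.
Then θ = 33.3/(11.1−1) ≈ 3.29.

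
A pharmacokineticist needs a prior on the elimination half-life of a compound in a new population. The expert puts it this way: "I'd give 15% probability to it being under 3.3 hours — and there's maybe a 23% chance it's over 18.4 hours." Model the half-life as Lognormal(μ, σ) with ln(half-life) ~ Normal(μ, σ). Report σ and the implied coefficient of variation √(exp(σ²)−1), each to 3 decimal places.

If T ~ Lognormal(μ,σ) then ln T ~ Normal(μ,σ), so the p-quantile of ln T is μ + z_p·σ.
ln(3.3) = 1.194 and ln(18.4) = 2.912; z_{0.15} = -1.036, z_{0.77} = 0.7388.
σ = (2.912 − 1.194)/(0.7388 − (-1.036)) = 0.968.
μ = 1.194 − (-1.036)·0.968 = 2.197.
CV = √(exp(σ²)−1) = √(exp(0.9370)−1) = 1.246.

σ ≈ 0.968, CV ≈ 1.246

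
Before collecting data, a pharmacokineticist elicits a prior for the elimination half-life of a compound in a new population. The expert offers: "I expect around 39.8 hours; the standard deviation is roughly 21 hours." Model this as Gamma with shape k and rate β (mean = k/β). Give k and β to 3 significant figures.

For Gamma(k, rate β): mean = k/β, variance = k/β², so CV = 1/√k.
CV = SD/mean = 21/39.8 = 0.5276, hence k = 1/CV² = 3.59.
Then β = k/mean = 3.59/39.8 = 0.0902.

k ≈ 3.59, β ≈ 0.0902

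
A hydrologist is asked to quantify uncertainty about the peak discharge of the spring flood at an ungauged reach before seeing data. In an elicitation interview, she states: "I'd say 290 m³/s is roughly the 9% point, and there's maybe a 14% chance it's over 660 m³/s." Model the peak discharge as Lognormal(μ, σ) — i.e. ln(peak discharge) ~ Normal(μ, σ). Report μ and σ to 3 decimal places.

If T ~ Lognormal(μ,σ) then ln T ~ Normal(μ,σ), so the p-quantile of ln T is μ + z_p·σ.
ln(290) = 5.67 and ln(660) = 6.492; z_{0.09} = -1.341, z_{0.86} = 1.08.
σ = (6.492 − 5.67)/(1.08 − (-1.341)) = 0.340.
μ = 5.67 − (-1.341)·0.340 = 6.125.

μ ≈ 6.125, σ ≈ 0.340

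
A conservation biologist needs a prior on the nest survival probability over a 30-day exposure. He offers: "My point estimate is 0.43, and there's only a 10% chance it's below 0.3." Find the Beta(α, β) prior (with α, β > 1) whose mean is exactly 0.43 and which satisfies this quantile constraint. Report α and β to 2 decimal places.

With mean 0.43 fixed, write α = 0.43s, β = 0.57s where s = α+β.
Need P(θ < 0.3) = 0.1 under Beta(0.43s, 0.57s). Normal approximation: (q−m)/√(m(1−m)/s) ≈ z_{0.1} = -1.28, so s ≈ 0.43·0.57·(-1.28)²/(0.3−0.43)² = 23.8.
At s = 23.8: P(θ<0.3) ≈ 0.096. Adjusting to match 0.1 gives s ≈ 22.95.
So α = 0.43·22.95 ≈ 9.87, β = 0.57·22.95 ≈ 13.08.

α ≈ 9.87, β ≈ 13.08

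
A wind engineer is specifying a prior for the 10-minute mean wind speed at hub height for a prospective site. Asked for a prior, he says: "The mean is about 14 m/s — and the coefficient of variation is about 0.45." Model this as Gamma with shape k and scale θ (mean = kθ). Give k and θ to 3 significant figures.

k ≈ 4.94, θ ≈ 2.83

For Gamma(k, scale θ): mean = kθ, variance = kθ², so CV = 1/√k.
CV = 0.45, hence k = 1/CV² = 4.94.
Then θ = mean/k = 14/4.94 = 2.83.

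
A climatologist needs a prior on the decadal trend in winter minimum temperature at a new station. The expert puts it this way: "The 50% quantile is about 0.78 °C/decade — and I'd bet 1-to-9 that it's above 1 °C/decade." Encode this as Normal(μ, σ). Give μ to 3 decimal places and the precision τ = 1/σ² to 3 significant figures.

μ = 0.780, τ = 33.9

For Normal(μ,σ), the p-quantile is μ + z_p·σ. Here z_{0.5} = 0, z_{0.9} = 1.282.
So 0.78 = μ + 0σ and 1 = μ + 1.282σ.
Subtracting: σ = (1 − 0.78)/(1.282 − (0)) = 0.172.
Then μ = 0.78 − (0)·0.172 = 0.780.
Precision τ = 1/σ² = 1/0.1717² = 33.9.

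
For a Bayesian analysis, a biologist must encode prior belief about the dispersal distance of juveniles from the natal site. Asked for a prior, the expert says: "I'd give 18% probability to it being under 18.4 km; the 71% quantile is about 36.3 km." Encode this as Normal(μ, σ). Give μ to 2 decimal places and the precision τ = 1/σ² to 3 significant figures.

The p-quantile of Normal(μ,σ) is μ + z_p·σ, with z_{0.18} = -0.9154 and z_{0.71} = 0.5534.
Eliminate σ: μ = (z₂·x₁ − z₁·x₂)/(z₂ − z₁) = (0.5534·18.4 − (-0.9154)·36.3)/1.469 = 29.56.
Then σ = (x₂ − x₁)/(z₂ − z₁) = (36.3 − 18.4)/1.469 = 12.19.
Precision τ = 1/σ² = 1/12.19² = 0.00673.

μ = 29.56, τ = 0.00673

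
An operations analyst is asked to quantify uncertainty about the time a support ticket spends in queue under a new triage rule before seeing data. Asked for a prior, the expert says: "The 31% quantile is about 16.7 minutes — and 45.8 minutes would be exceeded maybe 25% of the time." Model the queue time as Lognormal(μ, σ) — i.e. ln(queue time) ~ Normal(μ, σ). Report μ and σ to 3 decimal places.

If T ~ Lognormal(μ,σ) then ln T ~ Normal(μ,σ), so the p-quantile of ln T is μ + z_p·σ.
ln(16.7) = 2.815 and ln(45.8) = 3.824; z_{0.31} = -0.4959, z_{0.75} = 0.6745.
σ = (3.824 − 2.815)/(0.6745 − (-0.4959)) = 0.862.
μ = 2.815 − (-0.4959)·0.862 = 3.243.

μ ≈ 3.243, σ ≈ 0.862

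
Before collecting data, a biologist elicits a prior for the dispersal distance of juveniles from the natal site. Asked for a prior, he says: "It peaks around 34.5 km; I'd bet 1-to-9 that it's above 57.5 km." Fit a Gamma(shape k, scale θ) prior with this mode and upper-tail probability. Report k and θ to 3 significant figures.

k ≈ 8.24, θ ≈ 4.77

Gamma(k,θ) with k>1 has mode (k−1)θ, so θ = 34.5/(k−1).
Need P(X < 57.5) = 0.9 with θ tied to k this way. Start at k = 2, θ = 34.5: P(X<57.5) ≈ 0.496.
Too low — raise k to concentrate. Iterating converges to k ≈ 8.24.
Then θ = 34.5/(8.24−1) ≈ 4.77.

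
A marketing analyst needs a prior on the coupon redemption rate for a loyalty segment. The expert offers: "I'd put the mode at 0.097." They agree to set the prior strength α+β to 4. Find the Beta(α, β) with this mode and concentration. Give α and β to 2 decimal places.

For α,β > 1 the Beta mode is (α−1)/(α+β−2). With α+β = 4, the mode is (α−1)/2.
Set (α−1)/2 = 0.097 → α = 1 + 0.097·2 = 1.19.
β = 4 − α = 2.81.

α = 1.19, β = 2.81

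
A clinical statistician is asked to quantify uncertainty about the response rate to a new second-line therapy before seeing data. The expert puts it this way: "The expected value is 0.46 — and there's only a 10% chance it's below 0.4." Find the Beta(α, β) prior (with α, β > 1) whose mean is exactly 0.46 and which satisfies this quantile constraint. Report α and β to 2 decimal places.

α ≈ 51.71, β ≈ 60.70

With mean 0.46 fixed, write α = 0.46s, β = 0.54s where s = α+β.
Need P(θ < 0.4) = 0.1 under Beta(0.46s, 0.54s). Normal approximation: (q−m)/√(m(1−m)/s) ≈ z_{0.1} = -1.28, so s ≈ 0.46·0.54·(-1.28)²/(0.4−0.46)² = 113.3.
At s = 113.3: P(θ<0.4) ≈ 0.099. Adjusting to match 0.1 gives s ≈ 112.41.
So α = 0.46·112.41 ≈ 51.71, β = 0.54·112.41 ≈ 60.70.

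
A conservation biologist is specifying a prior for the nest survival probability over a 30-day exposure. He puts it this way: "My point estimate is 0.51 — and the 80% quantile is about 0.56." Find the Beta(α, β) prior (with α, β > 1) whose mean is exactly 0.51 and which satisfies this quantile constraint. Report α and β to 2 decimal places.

With mean 0.51 fixed, write α = 0.51s, β = 0.49s where s = α+β.
Need P(θ < 0.56) = 0.8 under Beta(0.51s, 0.49s). Normal approximation: (q−m)/√(m(1−m)/s) ≈ z_{0.8} = 0.842, so s ≈ 0.51·0.49·(0.842)²/(0.56−0.51)² = 70.8.
At s = 70.8: P(θ<0.56) ≈ 0.800. Adjusting to match 0.8 gives s ≈ 71.02.
So α = 0.51·71.02 ≈ 36.22, β = 0.49·71.02 ≈ 34.80.

α ≈ 36.22, β ≈ 34.80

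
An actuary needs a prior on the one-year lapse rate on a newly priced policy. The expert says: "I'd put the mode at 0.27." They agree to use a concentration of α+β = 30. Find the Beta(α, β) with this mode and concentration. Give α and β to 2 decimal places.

α = 8.56, β = 21.44

For α,β > 1 the Beta mode is (α−1)/(α+β−2). With α+β = 30, the mode is (α−1)/28.
Set (α−1)/28 = 0.27 → α = 1 + 0.27·28 = 8.56.
β = 30 − α = 21.44.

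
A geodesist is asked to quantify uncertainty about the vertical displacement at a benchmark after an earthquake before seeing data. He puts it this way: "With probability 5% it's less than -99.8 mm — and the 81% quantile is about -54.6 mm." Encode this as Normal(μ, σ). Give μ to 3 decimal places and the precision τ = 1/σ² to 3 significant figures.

The p-quantile of Normal(μ,σ) is μ + z_p·σ, with z_{0.05} = -1.645 and z_{0.81} = 0.8779.
Eliminate σ: μ = (z₂·x₁ − z₁·x₂)/(z₂ − z₁) = (0.8779·-99.8 − (-1.645)·-54.6)/2.523 = -70.329.
Then σ = (x₂ − x₁)/(z₂ − z₁) = (-54.6 − -99.8)/2.523 = 17.917.
Precision τ = 1/σ² = 1/17.92² = 0.00312.

μ = -70.329, τ = 0.00312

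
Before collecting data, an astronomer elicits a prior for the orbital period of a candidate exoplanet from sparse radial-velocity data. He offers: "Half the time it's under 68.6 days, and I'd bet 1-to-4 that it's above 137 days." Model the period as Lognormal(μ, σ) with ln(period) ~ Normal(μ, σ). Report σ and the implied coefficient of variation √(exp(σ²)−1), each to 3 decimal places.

σ ≈ 0.822, CV ≈ 0.982

If T ~ Lognormal(μ,σ) then ln T ~ Normal(μ,σ), so the p-quantile of ln T is μ + z_p·σ.
ln(68.6) = 4.228 and ln(137) = 4.92; z_{0.5} = 0, z_{0.8} = 0.8416.
σ = (4.92 − 4.228)/(0.8416 − (0)) = 0.822.
μ = 4.228 − (0)·0.822 = 4.228.
CV = √(exp(σ²)−1) = √(exp(0.6754)−1) = 0.982.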